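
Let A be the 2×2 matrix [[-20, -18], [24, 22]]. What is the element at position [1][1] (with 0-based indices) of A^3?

Characteristic polynomial: μ^2 - 2μ - 8 = (μ - 4)(μ + 2), so the eigenvalues are -2, 4.
μ=-2: eigenvector (-1, 1).
μ=4: eigenvector (-3, 4).
P = [[-1, -3], [1, 4]], D = diag(-2, 4), P⁻¹ = [[-4, -3], [1, 1]].
A³ = P·diag(-8, 64)·P⁻¹ = [[-224, -216], [288, 280]].
The requested entry is 280.

280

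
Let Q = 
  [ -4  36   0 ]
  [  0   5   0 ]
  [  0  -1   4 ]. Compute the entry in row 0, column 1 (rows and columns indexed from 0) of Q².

Characteristic polynomial: λ^3 - 5λ^2 - 16λ + 80 = (λ - 5)(λ - 4)(λ + 4), so the eigenvalues are -4, 4, 5.
λ=-4: eigenvector (1, 0, 0).
λ=5: eigenvector (4, 1, -1).
λ=4: eigenvector (0, 0, 1).
P = [[1, 4, 0], [0, 1, 0], [0, -1, 1]], D = diag(-4, 5, 4), P⁻¹ = [[1, -4, 0], [0, 1, 0], [0, 1, 1]].
Q² = P·diag(16, 25, 16)·P⁻¹ = [[16, 36, 0], [0, 25, 0], [0, -9, 16]].
The requested entry is 36.

36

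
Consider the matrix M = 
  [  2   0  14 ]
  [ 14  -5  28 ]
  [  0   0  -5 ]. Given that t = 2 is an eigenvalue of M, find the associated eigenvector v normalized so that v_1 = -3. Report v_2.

-6

M − 2I = [[0, 0, 14], [14, -7, 28], [0, 0, -7]].
Solving (M − 2I)v = 0 gives the eigenspace spanned by (-3, -6, 0).
With v_1 = -3, v = (-3, -6, 0), so v_2 = -6.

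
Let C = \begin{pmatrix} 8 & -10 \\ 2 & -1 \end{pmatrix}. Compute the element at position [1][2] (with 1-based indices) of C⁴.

-1750

Characteristic polynomial: t^2 - 7t + 12 = (t - 4)(t - 3), so the eigenvalues are 3, 4.
t=4: eigenvector (5, 2).
t=3: eigenvector (2, 1).
P = [[5, 2], [2, 1]], D = diag(4, 3), P⁻¹ = [[1, -2], [-2, 5]].
C⁴ = P·diag(256, 81)·P⁻¹ = [[956, -1750], [350, -619]].
The requested entry is -1750.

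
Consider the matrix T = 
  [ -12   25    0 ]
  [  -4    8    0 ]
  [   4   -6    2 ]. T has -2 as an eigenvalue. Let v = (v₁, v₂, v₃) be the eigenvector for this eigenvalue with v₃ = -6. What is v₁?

T + 2I = [[-10, 25, 0], [-4, 10, 0], [4, -6, 4]].
Solving (T + 2I)v = 0 gives the eigenspace spanned by (15, 6, -6).
With v₃ = -6, v = (15, 6, -6), so v₁ = 15.

15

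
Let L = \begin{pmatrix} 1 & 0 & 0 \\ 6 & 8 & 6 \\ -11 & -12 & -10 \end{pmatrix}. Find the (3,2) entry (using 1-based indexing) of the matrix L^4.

Characteristic polynomial: s^3 + s^2 - 10s + 8 = (s - 2)(s - 1)(s + 4), so the eigenvalues are -4, 1, 2.
s=1: eigenvector (1, 0, -1).
s=-4: eigenvector (0, 1, -2).
s=2: eigenvector (0, 1, -1).
P = [[1, 0, 0], [0, 1, 1], [-1, -2, -1]], D = diag(1, -4, 2), P⁻¹ = [[1, 0, 0], [-1, -1, -1], [1, 2, 1]].
L⁴ = P·diag(1, 256, 16)·P⁻¹ = [[1, 0, 0], [-240, -224, -240], [495, 480, 496]].
The requested entry is 480.

480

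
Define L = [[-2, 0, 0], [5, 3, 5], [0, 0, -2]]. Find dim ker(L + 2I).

L + 2I = [[0, 0, 0], [5, 5, 5], [0, 0, 0]].
This matrix has rank 1, so its null space has dimension 3 − 1 = 2.

2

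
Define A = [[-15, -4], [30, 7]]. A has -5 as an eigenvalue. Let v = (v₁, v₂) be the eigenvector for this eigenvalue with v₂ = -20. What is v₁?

A + 5I = [[-10, -4], [30, 12]].
Solving (A + 5I)v = 0 gives the eigenspace spanned by (8, -20).
With v₂ = -20, v = (8, -20), so v₁ = 8.

8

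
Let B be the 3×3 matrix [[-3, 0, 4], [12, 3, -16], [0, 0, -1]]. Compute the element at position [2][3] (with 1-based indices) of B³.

Characteristic polynomial: s^3 + s^2 - 9s - 9 = (s - 3)(s + 1)(s + 3), so the eigenvalues are -3, -1, 3.
s=3: eigenvector (0, 1, 0).
s=-3: eigenvector (1, -2, 0).
s=-1: eigenvector (2, -2, 1).
P = [[0, 1, 2], [1, -2, -2], [0, 0, 1]], D = diag(3, -3, -1), P⁻¹ = [[2, 1, -2], [1, 0, -2], [0, 0, 1]].
B³ = P·diag(27, -27, -1)·P⁻¹ = [[-27, 0, 52], [108, 27, -160], [0, 0, -1]].
The requested entry is -160.

-160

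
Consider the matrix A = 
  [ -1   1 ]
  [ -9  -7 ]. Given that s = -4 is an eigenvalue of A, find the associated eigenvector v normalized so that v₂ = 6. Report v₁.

A + 4I = [[3, 1], [-9, -3]].
Solving (A + 4I)v = 0 gives the eigenspace spanned by (-2, 6).
With v₂ = 6, v = (-2, 6), so v₁ = -2.

-2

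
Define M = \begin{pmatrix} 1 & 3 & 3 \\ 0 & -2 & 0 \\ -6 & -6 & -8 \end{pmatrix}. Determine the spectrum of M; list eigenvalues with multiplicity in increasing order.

Characteristic polynomial: p(r) = r^3 + 9r^2 + 24r + 20 = (r + 2)^2(r + 5).
Roots (with multiplicity): -5, -2, -2.

-5, -2, -2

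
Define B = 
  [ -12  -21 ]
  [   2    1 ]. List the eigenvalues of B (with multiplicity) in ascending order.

Characteristic polynomial: p(μ) = μ^2 + 11μ + 30 = (μ + 5)(μ + 6).
Roots (with multiplicity): -6, -5.

-6, -5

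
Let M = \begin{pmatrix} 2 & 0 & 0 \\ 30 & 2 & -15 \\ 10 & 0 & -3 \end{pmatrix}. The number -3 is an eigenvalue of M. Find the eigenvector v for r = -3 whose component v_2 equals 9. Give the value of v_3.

M + 3I = [[5, 0, 0], [30, 5, -15], [10, 0, 0]].
Solving (M + 3I)v = 0 gives the eigenspace spanned by (0, 9, 3).
With v_2 = 9, v = (0, 9, 3), so v_3 = 3.

3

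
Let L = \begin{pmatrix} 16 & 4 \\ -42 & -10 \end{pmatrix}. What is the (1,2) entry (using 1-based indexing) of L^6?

Characteristic polynomial: λ^2 - 6λ + 8 = (λ - 4)(λ - 2), so the eigenvalues are 2, 4.
λ=2: eigenvector (-2, 7).
λ=4: eigenvector (1, -3).
P = [[-2, 1], [7, -3]], D = diag(2, 4), P⁻¹ = [[3, 1], [7, 2]].
L⁶ = P·diag(64, 4096)·P⁻¹ = [[28288, 8064], [-84672, -24128]].
The requested entry is 8064.

8064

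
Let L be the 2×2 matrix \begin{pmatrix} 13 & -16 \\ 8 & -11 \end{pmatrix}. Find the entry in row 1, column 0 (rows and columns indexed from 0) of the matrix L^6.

14896

Characteristic polynomial: s^2 - 2s - 15 = (s - 5)(s + 3), so the eigenvalues are -3, 5.
s=5: eigenvector (-2, -1).
s=-3: eigenvector (1, 1).
P = [[-2, 1], [-1, 1]], D = diag(5, -3), P⁻¹ = [[-1, 1], [-1, 2]].
L⁶ = P·diag(15625, 729)·P⁻¹ = [[30521, -29792], [14896, -14167]].
The requested entry is 14896.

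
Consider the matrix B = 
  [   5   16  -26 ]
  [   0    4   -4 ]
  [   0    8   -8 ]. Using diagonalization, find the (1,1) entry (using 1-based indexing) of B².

Characteristic polynomial: s^3 - s^2 - 20s = s(s - 5)(s + 4), so the eigenvalues are -4, 0, 5.
s=5: eigenvector (1, 0, 0).
s=0: eigenvector (2, 1, 1).
s=-4: eigenvector (4, 1, 2).
P = [[1, 2, 4], [0, 1, 1], [0, 1, 2]], D = diag(5, 0, -4), P⁻¹ = [[1, 0, -2], [0, 2, -1], [0, -1, 1]].
B² = P·diag(25, 0, 16)·P⁻¹ = [[25, -64, 14], [0, -16, 16], [0, -32, 32]].
The requested entry is 25.

25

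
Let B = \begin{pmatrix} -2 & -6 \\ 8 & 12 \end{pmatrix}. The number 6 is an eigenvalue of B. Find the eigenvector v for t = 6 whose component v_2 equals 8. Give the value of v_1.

B − 6I = [[-8, -6], [8, 6]].
Solving (B − 6I)v = 0 gives the eigenspace spanned by (-6, 8).
With v_2 = 8, v = (-6, 8), so v_1 = -6.

-6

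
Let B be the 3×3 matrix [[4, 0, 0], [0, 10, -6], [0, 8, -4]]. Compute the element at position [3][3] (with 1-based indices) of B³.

Characteristic polynomial: t^3 - 10t^2 + 32t - 32 = (t - 4)^2(t - 2), so the eigenvalues are 2, 4, 4.
t=4: eigenvector (0, 1, 1).
t=2: eigenvector (0, -3, -4).
t=4: eigenvector (1, 0, 0).
P = [[0, 0, 1], [1, -3, 0], [1, -4, 0]], D = diag(4, 2, 4), P⁻¹ = [[0, 4, -3], [0, 1, -1], [1, 0, 0]].
B³ = P·diag(64, 8, 64)·P⁻¹ = [[64, 0, 0], [0, 232, -168], [0, 224, -160]].
The requested entry is -160.

-160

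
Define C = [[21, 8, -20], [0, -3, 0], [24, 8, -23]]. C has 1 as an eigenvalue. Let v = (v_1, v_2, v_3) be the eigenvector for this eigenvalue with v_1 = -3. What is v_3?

-3

C − 1I = [[20, 8, -20], [0, -4, 0], [24, 8, -24]].
Solving (C − 1I)v = 0 gives the eigenspace spanned by (-3, 0, -3).
With v_1 = -3, v = (-3, 0, -3), so v_3 = -3.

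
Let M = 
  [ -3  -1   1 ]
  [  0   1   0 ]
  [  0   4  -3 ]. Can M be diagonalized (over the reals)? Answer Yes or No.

No

Characteristic polynomial: p(λ) = λ^3 + 5λ^2 + 3λ - 9 = (λ - 1)(λ + 3)^2.
λ = -3 has algebraic multiplicity 2; rank(M + 3I) = 2, so geometric multiplicity = 1.
Geometric multiplicity < algebraic multiplicity, so M is not diagonalizable.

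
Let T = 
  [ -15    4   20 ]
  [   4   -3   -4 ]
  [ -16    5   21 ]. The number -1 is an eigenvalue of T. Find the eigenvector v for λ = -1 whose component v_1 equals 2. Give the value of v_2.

T + 1I = [[-14, 4, 20], [4, -2, -4], [-16, 5, 22]].
Solving (T + 1I)v = 0 gives the eigenspace spanned by (2, 2, 1).
With v_1 = 2, v = (2, 2, 1), so v_2 = 2.

2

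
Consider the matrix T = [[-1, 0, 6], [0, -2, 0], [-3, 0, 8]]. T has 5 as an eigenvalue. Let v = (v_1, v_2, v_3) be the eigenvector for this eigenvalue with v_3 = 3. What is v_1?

3

T − 5I = [[-6, 0, 6], [0, -7, 0], [-3, 0, 3]].
Solving (T − 5I)v = 0 gives the eigenspace spanned by (3, 0, 3).
With v_3 = 3, v = (3, 0, 3), so v_1 = 3.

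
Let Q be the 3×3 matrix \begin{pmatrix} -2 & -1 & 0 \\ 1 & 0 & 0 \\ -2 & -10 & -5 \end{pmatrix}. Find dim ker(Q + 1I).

1

Q + 1I = [[-1, -1, 0], [1, 1, 0], [-2, -10, -4]].
This matrix has rank 2, so its null space has dimension 3 − 2 = 1.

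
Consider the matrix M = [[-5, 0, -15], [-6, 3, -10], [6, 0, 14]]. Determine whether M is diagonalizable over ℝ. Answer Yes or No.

Yes

Characteristic polynomial: p(λ) = λ^3 - 12λ^2 + 47λ - 60 = (λ - 5)(λ - 4)(λ - 3).
All 3 eigenvalues are distinct, so M is diagonalizable.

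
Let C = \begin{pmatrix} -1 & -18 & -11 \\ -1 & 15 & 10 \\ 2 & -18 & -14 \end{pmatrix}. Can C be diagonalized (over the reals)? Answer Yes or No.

No

Characteristic polynomial: p(s) = s^3 - 27s - 54 = (s - 6)(s + 3)^2.
s = -3 has algebraic multiplicity 2; rank(C + 3I) = 2, so geometric multiplicity = 1.
Geometric multiplicity < algebraic multiplicity, so C is not diagonalizable.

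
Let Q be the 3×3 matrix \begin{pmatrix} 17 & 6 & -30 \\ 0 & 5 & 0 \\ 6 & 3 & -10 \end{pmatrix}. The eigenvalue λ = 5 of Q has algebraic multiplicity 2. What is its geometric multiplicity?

2

Q − 5I = [[12, 6, -30], [0, 0, 0], [6, 3, -15]].
This matrix has rank 1, so its null space has dimension 3 − 1 = 2.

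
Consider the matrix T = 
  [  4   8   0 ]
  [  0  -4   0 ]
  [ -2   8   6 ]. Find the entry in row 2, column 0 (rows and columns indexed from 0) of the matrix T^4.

Characteristic polynomial: μ^3 - 6μ^2 - 16μ + 96 = (μ - 6)(μ - 4)(μ + 4), so the eigenvalues are -4, 4, 6.
μ=4: eigenvector (1, 0, 1).
μ=-4: eigenvector (-1, 1, -1).
μ=6: eigenvector (0, 0, 1).
P = [[1, -1, 0], [0, 1, 0], [1, -1, 1]], D = diag(4, -4, 6), P⁻¹ = [[1, 1, 0], [0, 1, 0], [-1, 0, 1]].
T⁴ = P·diag(256, 256, 1296)·P⁻¹ = [[256, 0, 0], [0, 256, 0], [-1040, 0, 1296]].
The requested entry is -1040.

-1040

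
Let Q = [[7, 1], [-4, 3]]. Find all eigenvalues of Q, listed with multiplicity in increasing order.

Characteristic polynomial: p(s) = s^2 - 10s + 25 = (s - 5)^2.
Roots (with multiplicity): 5, 5.

5, 5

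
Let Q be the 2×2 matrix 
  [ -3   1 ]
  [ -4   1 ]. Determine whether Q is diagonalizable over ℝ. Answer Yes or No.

Characteristic polynomial: p(s) = s^2 + 2s + 1 = (s + 1)^2.
s = -1 has algebraic multiplicity 2; rank(Q + 1I) = 1, so geometric multiplicity = 1.
Geometric multiplicity < algebraic multiplicity, so Q is not diagonalizable.

No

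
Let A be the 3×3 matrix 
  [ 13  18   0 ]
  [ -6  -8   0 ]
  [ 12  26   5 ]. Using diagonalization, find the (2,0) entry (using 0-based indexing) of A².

Characteristic polynomial: s^3 - 10s^2 + 29s - 20 = (s - 5)(s - 4)(s - 1), so the eigenvalues are 1, 4, 5.
s=1: eigenvector (-3, 2, -4).
s=4: eigenvector (-2, 1, -2).
s=5: eigenvector (0, 0, 1).
P = [[-3, -2, 0], [2, 1, 0], [-4, -2, 1]], D = diag(1, 4, 5), P⁻¹ = [[1, 2, 0], [-2, -3, 0], [0, 2, 1]].
A² = P·diag(1, 16, 25)·P⁻¹ = [[61, 90, 0], [-30, -44, 0], [60, 138, 25]].
The requested entry is 60.

60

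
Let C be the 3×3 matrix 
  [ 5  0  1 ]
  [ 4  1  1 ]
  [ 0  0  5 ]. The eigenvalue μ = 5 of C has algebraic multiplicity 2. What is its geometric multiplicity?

1

C − 5I = [[0, 0, 1], [4, -4, 1], [0, 0, 0]].
This matrix has rank 2, so its null space has dimension 3 − 2 = 1.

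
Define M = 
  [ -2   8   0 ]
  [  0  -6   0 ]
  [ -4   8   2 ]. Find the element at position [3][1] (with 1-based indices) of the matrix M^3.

-16

Characteristic polynomial: λ^3 + 6λ^2 - 4λ - 24 = (λ - 2)(λ + 2)(λ + 6), so the eigenvalues are -6, -2, 2.
λ=-2: eigenvector (1, 0, 1).
λ=-6: eigenvector (-2, 1, -2).
λ=2: eigenvector (0, 0, 1).
P = [[1, -2, 0], [0, 1, 0], [1, -2, 1]], D = diag(-2, -6, 2), P⁻¹ = [[1, 2, 0], [0, 1, 0], [-1, 0, 1]].
M³ = P·diag(-8, -216, 8)·P⁻¹ = [[-8, 416, 0], [0, -216, 0], [-16, 416, 8]].
The requested entry is -16.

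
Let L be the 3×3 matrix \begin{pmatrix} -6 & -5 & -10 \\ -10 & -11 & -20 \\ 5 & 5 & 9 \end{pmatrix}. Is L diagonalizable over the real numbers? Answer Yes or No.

Characteristic polynomial: p(t) = t^3 + 8t^2 + 13t + 6 = (t + 1)^2(t + 6).
t = -1 has algebraic multiplicity 2; rank(L + 1I) = 1, so geometric multiplicity = 2.
Every eigenvalue has geometric = algebraic multiplicity, so L is diagonalizable.

Yes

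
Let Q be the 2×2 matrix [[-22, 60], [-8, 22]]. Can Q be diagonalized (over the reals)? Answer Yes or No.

Yes

Characteristic polynomial: p(t) = t^2 - 4 = (t - 2)(t + 2).
All 2 eigenvalues are distinct, so Q is diagonalizable.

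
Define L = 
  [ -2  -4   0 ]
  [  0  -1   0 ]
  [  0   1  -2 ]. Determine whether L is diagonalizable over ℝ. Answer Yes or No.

Characteristic polynomial: p(λ) = λ^3 + 5λ^2 + 8λ + 4 = (λ + 1)(λ + 2)^2.
λ = -2 has algebraic multiplicity 2; rank(L + 2I) = 1, so geometric multiplicity = 2.
Every eigenvalue has geometric = algebraic multiplicity, so L is diagonalizable.

Yes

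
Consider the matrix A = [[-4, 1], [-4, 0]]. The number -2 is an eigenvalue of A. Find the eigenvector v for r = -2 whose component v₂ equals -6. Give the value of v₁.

A + 2I = [[-2, 1], [-4, 2]].
Solving (A + 2I)v = 0 gives the eigenspace spanned by (-3, -6).
With v₂ = -6, v = (-3, -6), so v₁ = -3.

-3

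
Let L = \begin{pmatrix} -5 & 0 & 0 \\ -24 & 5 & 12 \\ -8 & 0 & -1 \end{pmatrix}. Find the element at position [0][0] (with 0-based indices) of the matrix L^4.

625

Characteristic polynomial: t^3 + t^2 - 25t - 25 = (t - 5)(t + 1)(t + 5), so the eigenvalues are -5, -1, 5.
t=-5: eigenvector (1, 0, 2).
t=5: eigenvector (0, 1, 0).
t=-1: eigenvector (0, -2, 1).
P = [[1, 0, 0], [0, 1, -2], [2, 0, 1]], D = diag(-5, 5, -1), P⁻¹ = [[1, 0, 0], [-4, 1, 2], [-2, 0, 1]].
L⁴ = P·diag(625, 625, 1)·P⁻¹ = [[625, 0, 0], [-2496, 625, 1248], [1248, 0, 1]].
The requested entry is 625.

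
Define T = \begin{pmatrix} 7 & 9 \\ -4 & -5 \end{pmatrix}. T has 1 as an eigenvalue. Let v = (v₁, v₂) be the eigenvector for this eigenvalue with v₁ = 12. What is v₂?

-8

T − 1I = [[6, 9], [-4, -6]].
Solving (T − 1I)v = 0 gives the eigenspace spanned by (12, -8).
With v₁ = 12, v = (12, -8), so v₂ = -8.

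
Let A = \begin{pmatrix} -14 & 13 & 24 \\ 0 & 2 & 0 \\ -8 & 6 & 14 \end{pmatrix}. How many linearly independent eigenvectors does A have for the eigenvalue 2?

1

A − 2I = [[-16, 13, 24], [0, 0, 0], [-8, 6, 12]].
This matrix has rank 2, so its null space has dimension 3 − 2 = 1.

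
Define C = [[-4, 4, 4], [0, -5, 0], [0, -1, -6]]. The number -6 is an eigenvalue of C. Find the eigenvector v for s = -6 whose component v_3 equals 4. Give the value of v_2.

C + 6I = [[2, 4, 4], [0, 1, 0], [0, -1, 0]].
Solving (C + 6I)v = 0 gives the eigenspace spanned by (-8, 0, 4).
With v_3 = 4, v = (-8, 0, 4), so v_2 = 0.

0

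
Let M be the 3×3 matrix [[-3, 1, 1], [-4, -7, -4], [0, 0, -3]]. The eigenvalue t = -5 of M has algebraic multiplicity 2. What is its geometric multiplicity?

M + 5I = [[2, 1, 1], [-4, -2, -4], [0, 0, 2]].
This matrix has rank 2, so its null space has dimension 3 − 2 = 1.

1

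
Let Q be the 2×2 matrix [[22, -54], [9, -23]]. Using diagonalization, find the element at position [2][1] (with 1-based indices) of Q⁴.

Characteristic polynomial: μ^2 + μ - 20 = (μ - 4)(μ + 5), so the eigenvalues are -5, 4.
μ=-5: eigenvector (-2, -1).
μ=4: eigenvector (3, 1).
P = [[-2, 3], [-1, 1]], D = diag(-5, 4), P⁻¹ = [[1, -3], [1, -2]].
Q⁴ = P·diag(625, 256)·P⁻¹ = [[-482, 2214], [-369, 1363]].
The requested entry is -369.

-369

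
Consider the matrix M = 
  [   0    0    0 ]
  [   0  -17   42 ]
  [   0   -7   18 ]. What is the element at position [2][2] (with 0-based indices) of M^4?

Characteristic polynomial: s^3 - s^2 - 12s = s(s - 4)(s + 3), so the eigenvalues are -3, 0, 4.
s=-3: eigenvector (0, 3, 1).
s=0: eigenvector (1, 0, 0).
s=4: eigenvector (0, 2, 1).
P = [[0, 1, 0], [3, 0, 2], [1, 0, 1]], D = diag(-3, 0, 4), P⁻¹ = [[0, 1, -2], [1, 0, 0], [0, -1, 3]].
M⁴ = P·diag(81, 0, 256)·P⁻¹ = [[0, 0, 0], [0, -269, 1050], [0, -175, 606]].
The requested entry is 606.

606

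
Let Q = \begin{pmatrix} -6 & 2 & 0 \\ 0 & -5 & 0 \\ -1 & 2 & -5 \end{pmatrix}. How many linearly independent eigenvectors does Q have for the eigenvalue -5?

2

Q + 5I = [[-1, 2, 0], [0, 0, 0], [-1, 2, 0]].
This matrix has rank 1, so its null space has dimension 3 − 1 = 2.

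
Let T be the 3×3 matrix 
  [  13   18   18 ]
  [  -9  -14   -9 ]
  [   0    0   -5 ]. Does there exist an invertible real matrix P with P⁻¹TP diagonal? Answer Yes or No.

Yes

Characteristic polynomial: p(r) = r^3 + 6r^2 - 15r - 100 = (r - 4)(r + 5)^2.
r = -5 has algebraic multiplicity 2; rank(T + 5I) = 1, so geometric multiplicity = 2.
Every eigenvalue has geometric = algebraic multiplicity, so T is diagonalizable.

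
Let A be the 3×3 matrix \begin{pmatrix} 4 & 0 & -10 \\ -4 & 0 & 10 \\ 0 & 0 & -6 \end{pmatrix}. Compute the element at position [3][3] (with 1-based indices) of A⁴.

Characteristic polynomial: r^3 + 2r^2 - 24r = r(r - 4)(r + 6), so the eigenvalues are -6, 0, 4.
r=4: eigenvector (1, -1, 0).
r=-6: eigenvector (1, -1, 1).
r=0: eigenvector (0, 1, 0).
P = [[1, 1, 0], [-1, -1, 1], [0, 1, 0]], D = diag(4, -6, 0), P⁻¹ = [[1, 0, -1], [0, 0, 1], [1, 1, 0]].
A⁴ = P·diag(256, 1296, 0)·P⁻¹ = [[256, 0, 1040], [-256, 0, -1040], [0, 0, 1296]].
The requested entry is 1296.

1296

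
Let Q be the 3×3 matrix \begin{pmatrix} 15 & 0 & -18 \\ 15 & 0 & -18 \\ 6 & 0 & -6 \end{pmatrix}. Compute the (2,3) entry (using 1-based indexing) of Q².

-162

Characteristic polynomial: s^3 - 9s^2 + 18s = s(s - 6)(s - 3), so the eigenvalues are 0, 3, 6.
s=3: eigenvector (-3, -3, -2).
s=0: eigenvector (0, 1, 0).
s=6: eigenvector (2, 2, 1).
P = [[-3, 0, 2], [-3, 1, 2], [-2, 0, 1]], D = diag(3, 0, 6), P⁻¹ = [[1, 0, -2], [-1, 1, 0], [2, 0, -3]].
Q² = P·diag(9, 0, 36)·P⁻¹ = [[117, 0, -162], [117, 0, -162], [54, 0, -72]].
The requested entry is -162.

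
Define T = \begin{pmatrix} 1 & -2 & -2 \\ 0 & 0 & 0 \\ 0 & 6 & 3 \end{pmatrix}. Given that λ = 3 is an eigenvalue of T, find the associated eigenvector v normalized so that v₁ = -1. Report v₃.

T − 3I = [[-2, -2, -2], [0, -3, 0], [0, 6, 0]].
Solving (T − 3I)v = 0 gives the eigenspace spanned by (-1, 0, 1).
With v₁ = -1, v = (-1, 0, 1), so v₃ = 1.

1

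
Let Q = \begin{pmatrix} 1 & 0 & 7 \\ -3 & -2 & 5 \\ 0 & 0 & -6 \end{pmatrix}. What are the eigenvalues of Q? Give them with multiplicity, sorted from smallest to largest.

Characteristic polynomial: p(t) = t^3 + 7t^2 + 4t - 12 = (t - 1)(t + 2)(t + 6).
Roots (with multiplicity): -6, -2, 1.

-6, -2, 1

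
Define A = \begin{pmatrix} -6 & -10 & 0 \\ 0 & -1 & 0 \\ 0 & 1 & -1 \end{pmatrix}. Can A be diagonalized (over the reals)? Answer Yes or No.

No

Characteristic polynomial: p(μ) = μ^3 + 8μ^2 + 13μ + 6 = (μ + 1)^2(μ + 6).
μ = -1 has algebraic multiplicity 2; rank(A + 1I) = 2, so geometric multiplicity = 1.
Geometric multiplicity < algebraic multiplicity, so A is not diagonalizable.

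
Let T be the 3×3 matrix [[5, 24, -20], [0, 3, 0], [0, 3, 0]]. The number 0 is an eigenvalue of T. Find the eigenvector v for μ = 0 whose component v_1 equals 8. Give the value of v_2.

T = [[5, 24, -20], [0, 3, 0], [0, 3, 0]].
Solving (T)v = 0 gives the eigenspace spanned by (8, 0, 2).
With v_1 = 8, v = (8, 0, 2), so v_2 = 0.

0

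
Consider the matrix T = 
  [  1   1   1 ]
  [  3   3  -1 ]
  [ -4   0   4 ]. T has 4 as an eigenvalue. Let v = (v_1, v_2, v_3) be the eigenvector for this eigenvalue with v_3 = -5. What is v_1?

0

T − 4I = [[-3, 1, 1], [3, -1, -1], [-4, 0, 0]].
Solving (T − 4I)v = 0 gives the eigenspace spanned by (0, 5, -5).
With v_3 = -5, v = (0, 5, -5), so v_1 = 0.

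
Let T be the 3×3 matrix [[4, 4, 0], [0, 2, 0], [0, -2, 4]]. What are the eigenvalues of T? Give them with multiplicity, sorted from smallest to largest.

Characteristic polynomial: p(r) = r^3 - 10r^2 + 32r - 32 = (r - 4)^2(r - 2).
Roots (with multiplicity): 2, 4, 4.

2, 4, 4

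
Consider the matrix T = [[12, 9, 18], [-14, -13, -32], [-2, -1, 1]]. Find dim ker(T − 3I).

T − 3I = [[9, 9, 18], [-14, -16, -32], [-2, -1, -2]].
This matrix has rank 2, so its null space has dimension 3 − 2 = 1.

1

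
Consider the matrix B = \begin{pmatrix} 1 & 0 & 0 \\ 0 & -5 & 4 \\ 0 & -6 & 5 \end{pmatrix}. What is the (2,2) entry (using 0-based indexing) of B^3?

Characteristic polynomial: s^3 - s^2 - s + 1 = (s - 1)^2(s + 1), so the eigenvalues are -1, 1, 1.
s=1: eigenvector (1, 0, 0).
s=1: eigenvector (3, 2, 3).
s=-1: eigenvector (0, 1, 1).
P = [[1, 3, 0], [0, 2, 1], [0, 3, 1]], D = diag(1, 1, -1), P⁻¹ = [[1, 3, -3], [0, -1, 1], [0, 3, -2]].
B³ = P·diag(1, 1, -1)·P⁻¹ = [[1, 0, 0], [0, -5, 4], [0, -6, 5]].
The requested entry is 5.

5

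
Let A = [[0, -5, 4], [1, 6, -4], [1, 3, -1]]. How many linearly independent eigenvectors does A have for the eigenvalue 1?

A − 1I = [[-1, -5, 4], [1, 5, -4], [1, 3, -2]].
This matrix has rank 2, so its null space has dimension 3 − 2 = 1.

1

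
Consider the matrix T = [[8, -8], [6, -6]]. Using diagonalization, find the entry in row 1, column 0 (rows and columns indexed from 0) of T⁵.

96

Characteristic polynomial: λ^2 - 2λ = λ(λ - 2), so the eigenvalues are 0, 2.
λ=0: eigenvector (-1, -1).
λ=2: eigenvector (4, 3).
P = [[-1, 4], [-1, 3]], D = diag(0, 2), P⁻¹ = [[3, -4], [1, -1]].
T⁵ = P·diag(0, 32)·P⁻¹ = [[128, -128], [96, -96]].
The requested entry is 96.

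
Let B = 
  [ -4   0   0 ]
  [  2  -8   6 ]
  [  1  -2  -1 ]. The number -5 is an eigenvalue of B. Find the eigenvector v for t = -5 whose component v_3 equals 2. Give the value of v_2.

4

B + 5I = [[1, 0, 0], [2, -3, 6], [1, -2, 4]].
Solving (B + 5I)v = 0 gives the eigenspace spanned by (0, 4, 2).
With v_3 = 2, v = (0, 4, 2), so v_2 = 4.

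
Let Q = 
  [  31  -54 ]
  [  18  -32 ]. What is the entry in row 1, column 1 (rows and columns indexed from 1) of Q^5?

13471

Characteristic polynomial: r^2 + r - 20 = (r - 4)(r + 5), so the eigenvalues are -5, 4.
r=4: eigenvector (2, 1).
r=-5: eigenvector (-3, -2).
P = [[2, -3], [1, -2]], D = diag(4, -5), P⁻¹ = [[2, -3], [1, -2]].
Q⁵ = P·diag(1024, -3125)·P⁻¹ = [[13471, -24894], [8298, -15572]].
The requested entry is 13471.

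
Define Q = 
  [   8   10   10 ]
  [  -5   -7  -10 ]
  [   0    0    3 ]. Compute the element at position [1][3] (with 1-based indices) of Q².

Characteristic polynomial: λ^3 - 4λ^2 - 3λ + 18 = (λ - 3)^2(λ + 2), so the eigenvalues are -2, 3, 3.
λ=3: eigenvector (4, -3, 1).
λ=3: eigenvector (2, -1, 0).
λ=-2: eigenvector (1, -1, 0).
P = [[4, 2, 1], [-3, -1, -1], [1, 0, 0]], D = diag(3, 3, -2), P⁻¹ = [[0, 0, 1], [1, 1, -1], [-1, -2, -2]].
Q² = P·diag(9, 9, 4)·P⁻¹ = [[14, 10, 10], [-5, -1, -10], [0, 0, 9]].
The requested entry is 10.

10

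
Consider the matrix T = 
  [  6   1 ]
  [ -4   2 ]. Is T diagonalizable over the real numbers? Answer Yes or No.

Characteristic polynomial: p(λ) = λ^2 - 8λ + 16 = (λ - 4)^2.
λ = 4 has algebraic multiplicity 2; rank(T − 4I) = 1, so geometric multiplicity = 1.
Geometric multiplicity < algebraic multiplicity, so T is not diagonalizable.

No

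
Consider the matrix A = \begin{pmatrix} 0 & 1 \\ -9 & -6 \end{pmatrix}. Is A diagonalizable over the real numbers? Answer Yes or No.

Characteristic polynomial: p(t) = t^2 + 6t + 9 = (t + 3)^2.
t = -3 has algebraic multiplicity 2; rank(A + 3I) = 1, so geometric multiplicity = 1.
Geometric multiplicity < algebraic multiplicity, so A is not diagonalizable.

No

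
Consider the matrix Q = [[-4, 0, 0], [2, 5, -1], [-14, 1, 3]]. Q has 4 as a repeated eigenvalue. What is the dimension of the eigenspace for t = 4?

Q − 4I = [[-8, 0, 0], [2, 1, -1], [-14, 1, -1]].
This matrix has rank 2, so its null space has dimension 3 − 2 = 1.

1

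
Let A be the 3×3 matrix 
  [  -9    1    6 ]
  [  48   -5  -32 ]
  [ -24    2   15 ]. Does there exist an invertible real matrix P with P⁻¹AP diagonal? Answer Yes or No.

No

Characteristic polynomial: p(t) = t^3 - t^2 - 5t - 3 = (t - 3)(t + 1)^2.
t = -1 has algebraic multiplicity 2; rank(A + 1I) = 2, so geometric multiplicity = 1.
Geometric multiplicity < algebraic multiplicity, so A is not diagonalizable.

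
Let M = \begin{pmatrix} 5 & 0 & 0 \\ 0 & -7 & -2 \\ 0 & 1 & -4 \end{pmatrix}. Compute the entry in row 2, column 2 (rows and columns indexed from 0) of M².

14

Characteristic polynomial: r^3 + 6r^2 - 25r - 150 = (r - 5)(r + 5)(r + 6), so the eigenvalues are -6, -5, 5.
r=5: eigenvector (1, 0, 0).
r=-5: eigenvector (0, -1, 1).
r=-6: eigenvector (0, -2, 1).
P = [[1, 0, 0], [0, -1, -2], [0, 1, 1]], D = diag(5, -5, -6), P⁻¹ = [[1, 0, 0], [0, 1, 2], [0, -1, -1]].
M² = P·diag(25, 25, 36)·P⁻¹ = [[25, 0, 0], [0, 47, 22], [0, -11, 14]].
The requested entry is 14.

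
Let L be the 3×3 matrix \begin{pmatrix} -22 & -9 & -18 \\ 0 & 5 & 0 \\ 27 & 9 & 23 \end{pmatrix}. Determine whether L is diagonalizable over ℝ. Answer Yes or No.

Yes

Characteristic polynomial: p(μ) = μ^3 - 6μ^2 - 15μ + 100 = (μ - 5)^2(μ + 4).
μ = 5 has algebraic multiplicity 2; rank(L − 5I) = 1, so geometric multiplicity = 2.
Every eigenvalue has geometric = algebraic multiplicity, so L is diagonalizable.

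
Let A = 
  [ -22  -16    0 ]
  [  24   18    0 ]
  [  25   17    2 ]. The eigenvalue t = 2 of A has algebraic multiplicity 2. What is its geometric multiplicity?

A − 2I = [[-24, -16, 0], [24, 16, 0], [25, 17, 0]].
This matrix has rank 2, so its null space has dimension 3 − 2 = 1.

1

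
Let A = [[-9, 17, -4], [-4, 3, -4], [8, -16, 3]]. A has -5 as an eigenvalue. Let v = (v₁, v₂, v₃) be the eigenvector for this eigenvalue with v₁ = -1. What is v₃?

1

A + 5I = [[-4, 17, -4], [-4, 8, -4], [8, -16, 8]].
Solving (A + 5I)v = 0 gives the eigenspace spanned by (-1, 0, 1).
With v₁ = -1, v = (-1, 0, 1), so v₃ = 1.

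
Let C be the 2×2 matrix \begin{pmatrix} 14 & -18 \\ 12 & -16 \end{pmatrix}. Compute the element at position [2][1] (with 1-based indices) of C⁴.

-480

Characteristic polynomial: λ^2 + 2λ - 8 = (λ - 2)(λ + 4), so the eigenvalues are -4, 2.
λ=-4: eigenvector (1, 1).
λ=2: eigenvector (3, 2).
P = [[1, 3], [1, 2]], D = diag(-4, 2), P⁻¹ = [[-2, 3], [1, -1]].
C⁴ = P·diag(256, 16)·P⁻¹ = [[-464, 720], [-480, 736]].
The requested entry is -480.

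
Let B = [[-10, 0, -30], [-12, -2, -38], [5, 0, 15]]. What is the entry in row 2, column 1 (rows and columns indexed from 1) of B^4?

Characteristic polynomial: μ^3 - 3μ^2 - 10μ = μ(μ - 5)(μ + 2), so the eigenvalues are -2, 0, 5.
μ=5: eigenvector (-2, -2, 1).
μ=-2: eigenvector (0, 1, 0).
μ=0: eigenvector (3, 1, -1).
P = [[-2, 0, 3], [-2, 1, 1], [1, 0, -1]], D = diag(5, -2, 0), P⁻¹ = [[1, 0, 3], [1, 1, 4], [1, 0, 2]].
B⁴ = P·diag(625, 16, 0)·P⁻¹ = [[-1250, 0, -3750], [-1234, 16, -3686], [625, 0, 1875]].
The requested entry is -1234.

-1234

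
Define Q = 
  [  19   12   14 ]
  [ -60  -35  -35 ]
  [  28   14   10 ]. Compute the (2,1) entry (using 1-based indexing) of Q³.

-300

Characteristic polynomial: t^3 + 6t^2 - 7t - 60 = (t - 3)(t + 4)(t + 5), so the eigenvalues are -5, -4, 3.
t=-5: eigenvector (1, -2, 0).
t=-4: eigenvector (-2, 5, -1).
t=3: eigenvector (2, -5, 2).
P = [[1, -2, 2], [-2, 5, -5], [0, -1, 2]], D = diag(-5, -4, 3), P⁻¹ = [[5, 2, 0], [4, 2, 1], [2, 1, 1]].
Q³ = P·diag(-125, -64, 27)·P⁻¹ = [[-5, 60, 182], [-300, -275, -455], [364, 182, 118]].
The requested entry is -300.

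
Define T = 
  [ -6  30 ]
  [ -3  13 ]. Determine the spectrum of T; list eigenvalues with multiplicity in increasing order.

Characteristic polynomial: p(μ) = μ^2 - 7μ + 12 = (μ - 4)(μ - 3).
Roots (with multiplicity): 3, 4.

3, 4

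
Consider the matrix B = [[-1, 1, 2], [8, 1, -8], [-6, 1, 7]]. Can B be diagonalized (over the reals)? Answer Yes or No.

No

Characteristic polynomial: p(μ) = μ^3 - 7μ^2 + 11μ - 5 = (μ - 5)(μ - 1)^2.
μ = 1 has algebraic multiplicity 2; rank(B − 1I) = 2, so geometric multiplicity = 1.
Geometric multiplicity < algebraic multiplicity, so B is not diagonalizable.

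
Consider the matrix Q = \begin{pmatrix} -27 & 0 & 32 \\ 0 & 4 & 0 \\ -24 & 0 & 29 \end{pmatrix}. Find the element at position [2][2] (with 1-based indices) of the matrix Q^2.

Characteristic polynomial: s^3 - 6s^2 - 7s + 60 = (s - 5)(s - 4)(s + 3), so the eigenvalues are -3, 4, 5.
s=5: eigenvector (-1, 0, -1).
s=4: eigenvector (0, 1, 0).
s=-3: eigenvector (4, 0, 3).
P = [[-1, 0, 4], [0, 1, 0], [-1, 0, 3]], D = diag(5, 4, -3), P⁻¹ = [[3, 0, -4], [0, 1, 0], [1, 0, -1]].
Q² = P·diag(25, 16, 9)·P⁻¹ = [[-39, 0, 64], [0, 16, 0], [-48, 0, 73]].
The requested entry is 16.

16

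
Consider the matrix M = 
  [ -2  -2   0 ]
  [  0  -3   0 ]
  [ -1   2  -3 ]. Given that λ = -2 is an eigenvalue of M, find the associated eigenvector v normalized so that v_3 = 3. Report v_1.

M + 2I = [[0, -2, 0], [0, -1, 0], [-1, 2, -1]].
Solving (M + 2I)v = 0 gives the eigenspace spanned by (-3, 0, 3).
With v_3 = 3, v = (-3, 0, 3), so v_1 = -3.

-3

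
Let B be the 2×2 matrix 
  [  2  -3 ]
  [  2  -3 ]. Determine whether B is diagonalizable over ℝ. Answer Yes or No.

Yes

Characteristic polynomial: p(μ) = μ^2 + μ = μ(μ + 1).
All 2 eigenvalues are distinct, so B is diagonalizable.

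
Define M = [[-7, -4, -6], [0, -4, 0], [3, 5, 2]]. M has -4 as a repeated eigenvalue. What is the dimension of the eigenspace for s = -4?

M + 4I = [[-3, -4, -6], [0, 0, 0], [3, 5, 6]].
This matrix has rank 2, so its null space has dimension 3 − 2 = 1.

1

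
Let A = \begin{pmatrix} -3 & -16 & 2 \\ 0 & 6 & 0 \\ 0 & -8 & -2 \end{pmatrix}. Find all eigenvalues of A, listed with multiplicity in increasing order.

-3, -2, 6

Characteristic polynomial: p(r) = r^3 - r^2 - 24r - 36 = (r - 6)(r + 2)(r + 3).
Roots (with multiplicity): -3, -2, 6.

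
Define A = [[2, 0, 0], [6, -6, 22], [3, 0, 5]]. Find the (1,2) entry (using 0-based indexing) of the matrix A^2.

-22

Characteristic polynomial: μ^3 - μ^2 - 32μ + 60 = (μ - 5)(μ - 2)(μ + 6), so the eigenvalues are -6, 2, 5.
μ=2: eigenvector (1, -2, -1).
μ=-6: eigenvector (0, 1, 0).
μ=5: eigenvector (0, 2, 1).
P = [[1, 0, 0], [-2, 1, 2], [-1, 0, 1]], D = diag(2, -6, 5), P⁻¹ = [[1, 0, 0], [0, 1, -2], [1, 0, 1]].
A² = P·diag(4, 36, 25)·P⁻¹ = [[4, 0, 0], [42, 36, -22], [21, 0, 25]].
The requested entry is -22.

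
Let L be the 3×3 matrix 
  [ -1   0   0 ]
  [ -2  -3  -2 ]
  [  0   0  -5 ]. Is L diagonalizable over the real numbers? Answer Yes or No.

Characteristic polynomial: p(s) = s^3 + 9s^2 + 23s + 15 = (s + 1)(s + 3)(s + 5).
All 3 eigenvalues are distinct, so L is diagonalizable.

Yes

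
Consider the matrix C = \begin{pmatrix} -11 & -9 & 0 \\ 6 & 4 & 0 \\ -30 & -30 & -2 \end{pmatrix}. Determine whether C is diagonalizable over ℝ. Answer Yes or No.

Characteristic polynomial: p(λ) = λ^3 + 9λ^2 + 24λ + 20 = (λ + 2)^2(λ + 5).
λ = -2 has algebraic multiplicity 2; rank(C + 2I) = 1, so geometric multiplicity = 2.
Every eigenvalue has geometric = algebraic multiplicity, so C is diagonalizable.

Yes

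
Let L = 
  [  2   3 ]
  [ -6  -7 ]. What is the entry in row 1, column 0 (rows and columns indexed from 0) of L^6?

Characteristic polynomial: λ^2 + 5λ + 4 = (λ + 1)(λ + 4), so the eigenvalues are -4, -1.
λ=-4: eigenvector (1, -2).
λ=-1: eigenvector (1, -1).
P = [[1, 1], [-2, -1]], D = diag(-4, -1), P⁻¹ = [[-1, -1], [2, 1]].
L⁶ = P·diag(4096, 1)·P⁻¹ = [[-4094, -4095], [8190, 8191]].
The requested entry is 8190.

8190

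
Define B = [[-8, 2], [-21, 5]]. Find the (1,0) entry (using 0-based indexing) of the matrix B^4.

315

Characteristic polynomial: s^2 + 3s + 2 = (s + 1)(s + 2), so the eigenvalues are -2, -1.
s=-2: eigenvector (1, 3).
s=-1: eigenvector (2, 7).
P = [[1, 2], [3, 7]], D = diag(-2, -1), P⁻¹ = [[7, -2], [-3, 1]].
B⁴ = P·diag(16, 1)·P⁻¹ = [[106, -30], [315, -89]].
The requested entry is 315.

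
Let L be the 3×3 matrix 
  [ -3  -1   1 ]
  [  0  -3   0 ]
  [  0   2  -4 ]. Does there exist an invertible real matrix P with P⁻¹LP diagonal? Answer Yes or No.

Characteristic polynomial: p(λ) = λ^3 + 10λ^2 + 33λ + 36 = (λ + 3)^2(λ + 4).
λ = -3 has algebraic multiplicity 2; rank(L + 3I) = 2, so geometric multiplicity = 1.
Geometric multiplicity < algebraic multiplicity, so L is not diagonalizable.

No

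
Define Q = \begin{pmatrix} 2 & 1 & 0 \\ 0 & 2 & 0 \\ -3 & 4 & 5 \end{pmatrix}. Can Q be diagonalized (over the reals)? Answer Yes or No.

No

Characteristic polynomial: p(t) = t^3 - 9t^2 + 24t - 20 = (t - 5)(t - 2)^2.
t = 2 has algebraic multiplicity 2; rank(Q − 2I) = 2, so geometric multiplicity = 1.
Geometric multiplicity < algebraic multiplicity, so Q is not diagonalizable.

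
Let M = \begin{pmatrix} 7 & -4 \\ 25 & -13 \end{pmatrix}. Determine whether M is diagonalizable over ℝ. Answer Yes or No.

Characteristic polynomial: p(r) = r^2 + 6r + 9 = (r + 3)^2.
r = -3 has algebraic multiplicity 2; rank(M + 3I) = 1, so geometric multiplicity = 1.
Geometric multiplicity < algebraic multiplicity, so M is not diagonalizable.

No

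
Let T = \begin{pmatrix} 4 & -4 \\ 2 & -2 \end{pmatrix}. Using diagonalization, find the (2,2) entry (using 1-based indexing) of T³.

Characteristic polynomial: s^2 - 2s = s(s - 2), so the eigenvalues are 0, 2.
s=2: eigenvector (-2, -1).
s=0: eigenvector (1, 1).
P = [[-2, 1], [-1, 1]], D = diag(2, 0), P⁻¹ = [[-1, 1], [-1, 2]].
T³ = P·diag(8, 0)·P⁻¹ = [[16, -16], [8, -8]].
The requested entry is -8.

-8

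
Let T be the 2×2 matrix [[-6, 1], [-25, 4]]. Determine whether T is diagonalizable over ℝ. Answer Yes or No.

Characteristic polynomial: p(s) = s^2 + 2s + 1 = (s + 1)^2.
s = -1 has algebraic multiplicity 2; rank(T + 1I) = 1, so geometric multiplicity = 1.
Geometric multiplicity < algebraic multiplicity, so T is not diagonalizable.

No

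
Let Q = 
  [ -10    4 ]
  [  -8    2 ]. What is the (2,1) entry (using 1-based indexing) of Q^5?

Characteristic polynomial: r^2 + 8r + 12 = (r + 2)(r + 6), so the eigenvalues are -6, -2.
r=-6: eigenvector (1, 1).
r=-2: eigenvector (1, 2).
P = [[1, 1], [1, 2]], D = diag(-6, -2), P⁻¹ = [[2, -1], [-1, 1]].
Q⁵ = P·diag(-7776, -32)·P⁻¹ = [[-15520, 7744], [-15488, 7712]].
The requested entry is -15488.

-15488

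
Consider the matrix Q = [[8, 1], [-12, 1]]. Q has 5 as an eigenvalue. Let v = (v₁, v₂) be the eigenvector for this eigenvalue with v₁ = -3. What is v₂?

9

Q − 5I = [[3, 1], [-12, -4]].
Solving (Q − 5I)v = 0 gives the eigenspace spanned by (-3, 9).
With v₁ = -3, v = (-3, 9), so v₂ = 9.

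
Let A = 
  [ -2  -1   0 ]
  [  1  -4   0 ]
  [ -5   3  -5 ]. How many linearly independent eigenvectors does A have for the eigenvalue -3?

1

A + 3I = [[1, -1, 0], [1, -1, 0], [-5, 3, -2]].
This matrix has rank 2, so its null space has dimension 3 − 2 = 1.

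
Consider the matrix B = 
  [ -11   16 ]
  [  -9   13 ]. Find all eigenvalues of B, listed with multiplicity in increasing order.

1, 1

Characteristic polynomial: p(μ) = μ^2 - 2μ + 1 = (μ - 1)^2.
Roots (with multiplicity): 1, 1.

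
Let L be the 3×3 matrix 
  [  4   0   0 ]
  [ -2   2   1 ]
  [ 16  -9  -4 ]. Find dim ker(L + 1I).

1

L + 1I = [[5, 0, 0], [-2, 3, 1], [16, -9, -3]].
This matrix has rank 2, so its null space has dimension 3 − 2 = 1.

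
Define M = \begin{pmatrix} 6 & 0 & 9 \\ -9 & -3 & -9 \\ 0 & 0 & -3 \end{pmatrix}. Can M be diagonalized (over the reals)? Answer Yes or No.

Characteristic polynomial: p(t) = t^3 - 27t - 54 = (t - 6)(t + 3)^2.
t = -3 has algebraic multiplicity 2; rank(M + 3I) = 1, so geometric multiplicity = 2.
Every eigenvalue has geometric = algebraic multiplicity, so M is diagonalizable.

Yes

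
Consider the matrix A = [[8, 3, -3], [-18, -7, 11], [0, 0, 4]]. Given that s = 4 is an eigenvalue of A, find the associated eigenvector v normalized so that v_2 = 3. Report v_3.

A − 4I = [[4, 3, -3], [-18, -11, 11], [0, 0, 0]].
Solving (A − 4I)v = 0 gives the eigenspace spanned by (0, 3, 3).
With v_2 = 3, v = (0, 3, 3), so v_3 = 3.

3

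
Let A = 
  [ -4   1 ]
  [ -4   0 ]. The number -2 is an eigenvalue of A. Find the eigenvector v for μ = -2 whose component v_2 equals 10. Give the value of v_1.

5

A + 2I = [[-2, 1], [-4, 2]].
Solving (A + 2I)v = 0 gives the eigenspace spanned by (5, 10).
With v_2 = 10, v = (5, 10), so v_1 = 5.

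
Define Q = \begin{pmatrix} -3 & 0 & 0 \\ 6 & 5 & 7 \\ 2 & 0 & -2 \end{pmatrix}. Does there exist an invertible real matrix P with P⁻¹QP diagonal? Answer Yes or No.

Characteristic polynomial: p(s) = s^3 - 19s - 30 = (s - 5)(s + 2)(s + 3).
All 3 eigenvalues are distinct, so Q is diagonalizable.

Yes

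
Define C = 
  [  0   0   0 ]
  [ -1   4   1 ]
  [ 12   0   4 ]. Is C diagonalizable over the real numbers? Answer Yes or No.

Characteristic polynomial: p(s) = s^3 - 8s^2 + 16s = s(s - 4)^2.
s = 4 has algebraic multiplicity 2; rank(C − 4I) = 2, so geometric multiplicity = 1.
Geometric multiplicity < algebraic multiplicity, so C is not diagonalizable.

No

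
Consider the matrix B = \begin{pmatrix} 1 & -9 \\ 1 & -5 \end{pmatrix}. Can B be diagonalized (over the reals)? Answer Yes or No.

Characteristic polynomial: p(t) = t^2 + 4t + 4 = (t + 2)^2.
t = -2 has algebraic multiplicity 2; rank(B + 2I) = 1, so geometric multiplicity = 1.
Geometric multiplicity < algebraic multiplicity, so B is not diagonalizable.

No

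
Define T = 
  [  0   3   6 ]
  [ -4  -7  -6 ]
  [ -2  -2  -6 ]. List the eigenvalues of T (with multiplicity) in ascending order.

-6, -4, -3

Characteristic polynomial: p(s) = s^3 + 13s^2 + 54s + 72 = (s + 3)(s + 4)(s + 6).
Roots (with multiplicity): -6, -4, -3.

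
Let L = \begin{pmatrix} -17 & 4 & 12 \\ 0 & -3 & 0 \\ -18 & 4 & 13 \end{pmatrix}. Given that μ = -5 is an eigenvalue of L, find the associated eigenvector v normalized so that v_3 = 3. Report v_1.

3

L + 5I = [[-12, 4, 12], [0, 2, 0], [-18, 4, 18]].
Solving (L + 5I)v = 0 gives the eigenspace spanned by (3, 0, 3).
With v_3 = 3, v = (3, 0, 3), so v_1 = 3.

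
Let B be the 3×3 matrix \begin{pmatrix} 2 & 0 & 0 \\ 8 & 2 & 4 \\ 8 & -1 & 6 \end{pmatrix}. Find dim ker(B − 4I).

B − 4I = [[-2, 0, 0], [8, -2, 4], [8, -1, 2]].
This matrix has rank 2, so its null space has dimension 3 − 2 = 1.

1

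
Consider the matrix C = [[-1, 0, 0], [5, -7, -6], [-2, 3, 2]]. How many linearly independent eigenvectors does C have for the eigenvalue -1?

1

C + 1I = [[0, 0, 0], [5, -6, -6], [-2, 3, 3]].
This matrix has rank 2, so its null space has dimension 3 − 2 = 1.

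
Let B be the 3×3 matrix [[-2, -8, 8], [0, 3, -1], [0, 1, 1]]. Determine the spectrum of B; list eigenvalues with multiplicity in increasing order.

-2, 2, 2

Characteristic polynomial: p(λ) = λ^3 - 2λ^2 - 4λ + 8 = (λ - 2)^2(λ + 2).
Roots (with multiplicity): -2, 2, 2.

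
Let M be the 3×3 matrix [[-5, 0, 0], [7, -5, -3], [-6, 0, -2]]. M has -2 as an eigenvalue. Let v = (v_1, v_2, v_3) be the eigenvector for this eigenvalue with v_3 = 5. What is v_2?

-5

M + 2I = [[-3, 0, 0], [7, -3, -3], [-6, 0, 0]].
Solving (M + 2I)v = 0 gives the eigenspace spanned by (0, -5, 5).
With v_3 = 5, v = (0, -5, 5), so v_2 = -5.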